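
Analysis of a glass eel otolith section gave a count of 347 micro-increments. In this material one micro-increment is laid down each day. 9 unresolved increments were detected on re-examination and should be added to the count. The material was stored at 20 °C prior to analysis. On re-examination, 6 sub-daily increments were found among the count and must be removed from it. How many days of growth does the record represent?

After corrections the count is 347 − 6 + 9 = 350 micro-increments.
With a one-to-one micro-increment periodicity this is 350 days.

350 days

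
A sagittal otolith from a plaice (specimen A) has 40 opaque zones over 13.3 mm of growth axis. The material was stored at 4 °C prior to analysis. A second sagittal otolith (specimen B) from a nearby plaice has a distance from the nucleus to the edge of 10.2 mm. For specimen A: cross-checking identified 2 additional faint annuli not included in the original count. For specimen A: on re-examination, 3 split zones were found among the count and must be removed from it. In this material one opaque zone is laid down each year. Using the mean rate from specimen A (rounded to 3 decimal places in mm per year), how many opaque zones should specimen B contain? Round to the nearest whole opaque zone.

30 opaque zones

Specimen A: true opaque zone count = 40 − 3 + 2 = 39.
A: Mean rate = 13.3 mm / 39 years ≈ 0.341 mm/yr.
B spans 10.2 / 0.341 = 29.91 years ≈ 30 opaque zones.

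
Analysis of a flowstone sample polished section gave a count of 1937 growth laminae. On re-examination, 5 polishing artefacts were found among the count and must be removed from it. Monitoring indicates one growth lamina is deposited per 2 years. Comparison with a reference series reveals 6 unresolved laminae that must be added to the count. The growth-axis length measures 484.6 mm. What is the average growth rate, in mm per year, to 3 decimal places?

0.125 mm per year

True growth lamina count = 1937 − 5 + 6 = 1938.
1938 growth laminae at 2 years each span 1938 × 2 = 3876 years.
Mean rate = 484.6 mm / 3876 years ≈ 0.125 mm per year.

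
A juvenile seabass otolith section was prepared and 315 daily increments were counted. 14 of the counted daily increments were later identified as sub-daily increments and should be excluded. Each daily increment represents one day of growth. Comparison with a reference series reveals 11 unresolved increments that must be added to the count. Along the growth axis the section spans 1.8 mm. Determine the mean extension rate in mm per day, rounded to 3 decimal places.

True daily increment count = 315 − 14 + 11 = 312.
1.8 mm over 312 days gives 1.8 / 312 ≈ 0.006 mm per day.

0.006 mm per day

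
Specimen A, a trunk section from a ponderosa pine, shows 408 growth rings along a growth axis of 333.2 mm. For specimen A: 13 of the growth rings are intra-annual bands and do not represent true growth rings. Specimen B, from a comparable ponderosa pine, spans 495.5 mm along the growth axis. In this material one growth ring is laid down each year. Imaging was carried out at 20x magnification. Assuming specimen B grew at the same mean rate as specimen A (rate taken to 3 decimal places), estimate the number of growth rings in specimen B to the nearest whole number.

Specimen A: after corrections the count is 408 − 13 = 395 growth rings.
A: Mean rate = 333.2 mm / 395 years ≈ 0.844 mm per year.
B spans 495.5 / 0.844 = 587.09 years ≈ 587 growth rings.

587 growth rings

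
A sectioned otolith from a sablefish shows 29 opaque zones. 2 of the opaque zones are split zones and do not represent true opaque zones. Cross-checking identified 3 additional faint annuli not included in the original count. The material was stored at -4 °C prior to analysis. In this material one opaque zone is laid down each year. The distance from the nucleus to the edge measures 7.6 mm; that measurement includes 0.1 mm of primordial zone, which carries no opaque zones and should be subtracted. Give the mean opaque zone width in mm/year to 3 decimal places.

0.250 mm/year

True opaque zone count = 29 − 2 + 3 = 30.
Net length = 7.6 − 0.1 = 7.5 mm.
Extension rate ≈ 7.5 / 30 = 0.250 mm/year.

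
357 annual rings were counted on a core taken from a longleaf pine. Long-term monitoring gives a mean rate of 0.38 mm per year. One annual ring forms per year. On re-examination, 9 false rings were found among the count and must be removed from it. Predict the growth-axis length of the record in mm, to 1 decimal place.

Adjusted count: 357 − 9 = 348 annual rings.
Predicted length = 0.38 mm/year × 348 years = 132.2 mm.

132.2 mm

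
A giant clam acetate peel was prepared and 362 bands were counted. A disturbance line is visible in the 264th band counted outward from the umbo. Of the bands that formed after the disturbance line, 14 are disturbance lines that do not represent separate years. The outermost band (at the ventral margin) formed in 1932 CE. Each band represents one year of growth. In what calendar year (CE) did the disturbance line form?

362 − 264 = 98 bands lie beyond the disturbance line toward the ventral margin.
Removing the 14 false bands leaves 98 − 14 = 84 true bands beyond the disturbance line.
1932 − 84 = 1848 CE.

1848 CE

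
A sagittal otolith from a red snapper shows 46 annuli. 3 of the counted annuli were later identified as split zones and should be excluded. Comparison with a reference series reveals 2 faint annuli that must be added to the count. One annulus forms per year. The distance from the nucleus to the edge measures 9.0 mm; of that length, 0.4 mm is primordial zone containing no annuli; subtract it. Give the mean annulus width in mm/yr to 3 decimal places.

0.191 mm/yr

Adjusted count: 46 − 3 + 2 = 45 annuli.
The growth record spans 9.0 − 0.4 = 8.6 mm.
Extension rate ≈ 8.6 / 45 = 0.191 mm/yr.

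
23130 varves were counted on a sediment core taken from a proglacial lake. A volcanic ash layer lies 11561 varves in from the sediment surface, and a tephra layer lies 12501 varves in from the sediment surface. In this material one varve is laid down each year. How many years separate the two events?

940 yr

Separation: 12501 − 11561 = 940 varves.
At one varve per year, 940 years elapsed between them.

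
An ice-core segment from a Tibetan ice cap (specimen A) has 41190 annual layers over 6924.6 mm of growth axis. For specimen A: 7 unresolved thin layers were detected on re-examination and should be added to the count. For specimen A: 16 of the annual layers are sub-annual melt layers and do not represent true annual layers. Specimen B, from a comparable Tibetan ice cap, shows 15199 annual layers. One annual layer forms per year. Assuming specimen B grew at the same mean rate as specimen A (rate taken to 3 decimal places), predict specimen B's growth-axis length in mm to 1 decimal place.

2553.4 mm

Specimen A: correcting the raw count gives 41190 − 16 + 7 = 41181 true annual layers.
A: Mean rate = 6924.6 mm / 41181 years ≈ 0.168 mm/yr.
For B, 0.168 mm/year × 15199 years = 2553.4 mm.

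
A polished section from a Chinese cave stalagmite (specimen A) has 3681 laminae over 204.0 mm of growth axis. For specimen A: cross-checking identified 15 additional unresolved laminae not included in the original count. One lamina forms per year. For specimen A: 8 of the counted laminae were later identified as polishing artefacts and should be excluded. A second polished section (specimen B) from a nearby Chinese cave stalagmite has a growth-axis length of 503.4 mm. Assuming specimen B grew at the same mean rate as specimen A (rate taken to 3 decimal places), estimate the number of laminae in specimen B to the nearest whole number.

Specimen A: adjusted count: 3681 − 8 + 15 = 3688 laminae.
A: Mean rate = 204.0 mm / 3688 years ≈ 0.055 mm per year.
Specimen B: 503.4 mm / 0.055 mm per year = 9152.73 years ≈ 9153 laminae.

9153 laminae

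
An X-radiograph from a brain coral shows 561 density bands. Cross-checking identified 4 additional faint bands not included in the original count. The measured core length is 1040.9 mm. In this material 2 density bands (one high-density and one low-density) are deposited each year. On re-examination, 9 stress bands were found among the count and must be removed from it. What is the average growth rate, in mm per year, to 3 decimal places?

3.744 mm per year

After corrections the count is 561 − 9 + 4 = 556 density bands.
With 2 density bands per year, 556 / 2 = 278 years.
Mean rate = 1040.9 mm / 278 years ≈ 3.744 mm per year.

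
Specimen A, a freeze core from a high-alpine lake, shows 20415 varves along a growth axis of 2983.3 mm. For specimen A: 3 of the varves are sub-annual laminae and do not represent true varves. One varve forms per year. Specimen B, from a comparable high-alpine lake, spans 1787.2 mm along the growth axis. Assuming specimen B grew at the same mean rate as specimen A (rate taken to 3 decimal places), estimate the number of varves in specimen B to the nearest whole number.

12241 varves

Specimen A: correcting the raw count gives 20415 − 3 = 20412 true varves.
A: Mean rate = 2983.3 mm / 20412 years ≈ 0.146 mm/year.
For B, 1787.2 / 0.146 = 12241.10 years ≈ 12241 varves.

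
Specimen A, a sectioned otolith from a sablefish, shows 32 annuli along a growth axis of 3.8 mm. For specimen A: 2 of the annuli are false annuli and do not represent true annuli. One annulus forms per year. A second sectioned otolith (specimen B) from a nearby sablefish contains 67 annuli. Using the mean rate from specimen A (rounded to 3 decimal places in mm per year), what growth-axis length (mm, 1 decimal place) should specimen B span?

8.5 mm

Specimen A: after corrections the count is 32 − 2 = 30 annuli.
A: Mean rate = 3.8 mm / 30 years ≈ 0.127 mm/year.
B's length ≈ 0.127 × 67 = 8.5 mm.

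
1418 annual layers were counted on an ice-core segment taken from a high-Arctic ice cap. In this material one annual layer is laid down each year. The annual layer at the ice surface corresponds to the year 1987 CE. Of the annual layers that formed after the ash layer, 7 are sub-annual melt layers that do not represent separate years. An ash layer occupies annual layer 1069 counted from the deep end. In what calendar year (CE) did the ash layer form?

Between annual layer 1069 and the ice surface there are 1418 − 1069 = 349 annual layers.
Removing the 7 false annual layers leaves 349 − 7 = 342 true annual layers beyond the ash layer.
Counting back 342 years from 1987 CE places the ash layer in 1987 − 342 = 1645 CE.

1645 CE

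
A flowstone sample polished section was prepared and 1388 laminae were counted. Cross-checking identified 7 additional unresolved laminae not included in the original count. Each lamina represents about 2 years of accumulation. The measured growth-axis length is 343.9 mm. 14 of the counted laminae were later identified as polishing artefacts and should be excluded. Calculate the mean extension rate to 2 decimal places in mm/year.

Adjusted count: 1388 − 14 + 7 = 1381 laminae.
Multiplying by 2 years per lamina: 1381 × 2 = 2762 years.
Mean rate = 343.9 mm / 2762 years ≈ 0.12 mm/year.

0.12 mm/year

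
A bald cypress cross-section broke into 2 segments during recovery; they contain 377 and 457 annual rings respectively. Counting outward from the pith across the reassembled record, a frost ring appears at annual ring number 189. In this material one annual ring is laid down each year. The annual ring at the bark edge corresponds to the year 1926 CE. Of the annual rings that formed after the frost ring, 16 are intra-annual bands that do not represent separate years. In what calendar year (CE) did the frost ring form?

1297 CE

Total annual rings = 377 + 457 = 834.
The frost ring sits at annual ring 189 from the pith, so 834 − 189 = 645 annual rings formed after it.
Removing the 16 false annual rings leaves 645 − 16 = 629 true annual rings beyond the frost ring.
1926 − 629 = 1297 CE.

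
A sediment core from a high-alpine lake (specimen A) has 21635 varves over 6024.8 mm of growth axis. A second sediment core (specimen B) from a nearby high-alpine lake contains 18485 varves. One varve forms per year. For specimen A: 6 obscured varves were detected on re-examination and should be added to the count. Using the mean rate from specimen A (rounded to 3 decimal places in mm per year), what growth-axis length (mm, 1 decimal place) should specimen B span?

Specimen A: true varve count = 21635 + 6 = 21641.
A: 6024.8 mm over 21641 years gives 6024.8 / 21641 ≈ 0.278 mm per year.
Length of B = 0.278 × 18485 = 5138.8 mm.

5138.8 mm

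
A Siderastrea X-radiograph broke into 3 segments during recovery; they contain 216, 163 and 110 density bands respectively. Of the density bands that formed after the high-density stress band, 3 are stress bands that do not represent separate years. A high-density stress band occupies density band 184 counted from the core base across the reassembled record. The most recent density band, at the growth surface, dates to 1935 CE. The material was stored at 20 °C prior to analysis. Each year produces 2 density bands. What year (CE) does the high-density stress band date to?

1784 CE

Total density bands = 216 + 163 + 110 = 489.
Between density band 184 and the growth surface there are 489 − 184 = 305 density bands.
305 − 3 false = 302 true density bands after the high-density stress band.
302 density bands at 2 per year is 302 / 2 = 151 years.
Counting back 151 years from 1935 CE places the high-density stress band in 1935 − 151 = 1784 CE.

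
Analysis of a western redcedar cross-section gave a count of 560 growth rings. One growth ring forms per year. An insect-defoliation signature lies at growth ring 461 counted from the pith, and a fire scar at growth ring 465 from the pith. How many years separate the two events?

4 years

Separation: 465 − 461 = 4 growth rings.
At one growth ring per year, 4 years elapsed between them.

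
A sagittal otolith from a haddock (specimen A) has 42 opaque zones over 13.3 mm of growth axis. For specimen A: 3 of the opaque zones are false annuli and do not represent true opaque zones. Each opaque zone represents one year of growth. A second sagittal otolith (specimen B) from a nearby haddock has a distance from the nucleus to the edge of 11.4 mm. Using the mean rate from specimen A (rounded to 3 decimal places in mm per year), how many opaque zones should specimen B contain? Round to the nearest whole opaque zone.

Specimen A: true opaque zone count = 42 − 3 = 39.
A: Extension rate ≈ 13.3 / 39 = 0.341 mm per year.
B spans 11.4 / 0.341 = 33.43 years ≈ 33 opaque zones.

33 opaque zones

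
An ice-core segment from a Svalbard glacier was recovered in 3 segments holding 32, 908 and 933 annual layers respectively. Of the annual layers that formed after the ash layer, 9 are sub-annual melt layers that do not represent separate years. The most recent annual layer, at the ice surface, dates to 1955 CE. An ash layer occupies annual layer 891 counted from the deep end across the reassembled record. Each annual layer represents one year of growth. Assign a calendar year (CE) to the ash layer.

Total annual layers = 32 + 908 + 933 = 1873.
Between annual layer 891 and the ice surface there are 1873 − 891 = 982 annual layers.
Excluding 9 false annual layers: 982 − 9 = 973.
The annual layer at the ice surface is 1955 CE, so the ash layer dates to 1955 − 973 = 982 CE.

982 CE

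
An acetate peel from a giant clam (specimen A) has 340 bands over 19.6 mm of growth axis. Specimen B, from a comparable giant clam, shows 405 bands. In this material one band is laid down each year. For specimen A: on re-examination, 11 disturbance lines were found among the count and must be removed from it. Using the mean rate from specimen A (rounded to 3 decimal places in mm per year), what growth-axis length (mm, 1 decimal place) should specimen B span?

24.3 mm

Specimen A: after corrections the count is 340 − 11 = 329 bands.
A: Extension rate ≈ 19.6 / 329 = 0.060 mm/year.
For B, 0.060 mm/year × 405 years = 24.3 mm.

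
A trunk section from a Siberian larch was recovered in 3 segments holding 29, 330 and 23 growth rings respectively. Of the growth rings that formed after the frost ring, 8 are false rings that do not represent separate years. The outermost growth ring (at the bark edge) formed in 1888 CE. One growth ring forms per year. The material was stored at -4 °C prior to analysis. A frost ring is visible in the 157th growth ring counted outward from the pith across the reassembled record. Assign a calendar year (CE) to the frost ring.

Total growth rings = 29 + 330 + 23 = 382.
The frost ring sits at growth ring 157 from the pith, so 382 − 157 = 225 growth rings formed after it.
225 − 8 false = 217 true growth rings after the frost ring.
The growth ring at the bark edge is 1888 CE, so the frost ring dates to 1888 − 217 = 1671 CE.

1671 CE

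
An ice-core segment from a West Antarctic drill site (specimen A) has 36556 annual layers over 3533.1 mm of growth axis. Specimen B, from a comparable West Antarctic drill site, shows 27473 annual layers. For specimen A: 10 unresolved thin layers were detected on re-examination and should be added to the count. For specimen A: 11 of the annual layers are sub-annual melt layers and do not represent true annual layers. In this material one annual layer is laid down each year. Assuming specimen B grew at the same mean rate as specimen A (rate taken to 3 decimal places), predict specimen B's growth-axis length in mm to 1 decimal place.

Specimen A: after corrections the count is 36556 − 11 + 10 = 36555 annual layers.
A: Extension rate ≈ 3533.1 / 36555 = 0.097 mm per year.
Length of B = 0.097 × 27473 = 2664.9 mm.

2664.9 mm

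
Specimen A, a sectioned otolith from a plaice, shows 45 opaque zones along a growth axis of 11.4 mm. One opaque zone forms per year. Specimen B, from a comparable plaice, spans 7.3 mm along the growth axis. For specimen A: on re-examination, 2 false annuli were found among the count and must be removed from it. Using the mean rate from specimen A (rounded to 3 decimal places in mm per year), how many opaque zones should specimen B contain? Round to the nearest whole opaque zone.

Specimen A: adjusted count: 45 − 2 = 43 opaque zones.
A: Extension rate ≈ 11.4 / 43 = 0.265 mm/year.
For B, 7.3 / 0.265 = 27.55 years ≈ 28 opaque zones.

28 opaque zones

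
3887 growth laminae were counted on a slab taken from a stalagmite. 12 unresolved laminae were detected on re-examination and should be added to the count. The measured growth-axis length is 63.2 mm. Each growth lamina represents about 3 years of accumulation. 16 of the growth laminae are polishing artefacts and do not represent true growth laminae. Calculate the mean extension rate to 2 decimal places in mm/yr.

0.01 mm/yr

Correcting the raw count gives 3887 − 16 + 12 = 3883 true growth laminae.
Multiplying by 3 years per growth lamina: 3883 × 3 = 11649 years.
63.2 mm over 11649 years gives 63.2 / 11649 ≈ 0.01 mm/yr.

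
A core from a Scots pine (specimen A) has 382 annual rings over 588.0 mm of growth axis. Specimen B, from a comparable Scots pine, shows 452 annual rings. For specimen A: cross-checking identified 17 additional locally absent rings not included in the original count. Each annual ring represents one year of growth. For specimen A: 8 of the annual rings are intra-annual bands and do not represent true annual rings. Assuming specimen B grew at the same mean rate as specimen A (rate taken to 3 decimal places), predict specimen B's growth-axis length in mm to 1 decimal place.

Specimen A: after corrections the count is 382 − 8 + 17 = 391 annual rings.
A: Mean rate = 588.0 mm / 391 years ≈ 1.504 mm per year.
For B, 1.504 mm/year × 452 years = 679.8 mm.

679.8 mm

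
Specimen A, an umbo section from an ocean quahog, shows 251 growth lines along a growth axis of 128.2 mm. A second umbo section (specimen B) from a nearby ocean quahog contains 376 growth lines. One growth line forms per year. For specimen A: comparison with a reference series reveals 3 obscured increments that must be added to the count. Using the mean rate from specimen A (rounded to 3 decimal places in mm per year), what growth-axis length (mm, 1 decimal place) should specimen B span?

Specimen A: adjusted count: 251 + 3 = 254 growth lines.
A: 128.2 mm over 254 years gives 128.2 / 254 ≈ 0.505 mm/year.
B's length ≈ 0.505 × 376 = 189.9 mm.

189.9 mm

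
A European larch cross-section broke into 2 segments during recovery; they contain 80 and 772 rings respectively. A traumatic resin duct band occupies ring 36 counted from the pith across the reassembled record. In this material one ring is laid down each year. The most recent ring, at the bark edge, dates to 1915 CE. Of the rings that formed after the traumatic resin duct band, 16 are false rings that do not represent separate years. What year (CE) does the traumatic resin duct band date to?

1115 CE

Total rings = 80 + 772 = 852.
852 − 36 = 816 rings lie beyond the traumatic resin duct band toward the bark edge.
816 − 16 false = 800 true rings after the traumatic resin duct band.
Counting back 800 years from 1915 CE places the traumatic resin duct band in 1915 − 800 = 1115 CE.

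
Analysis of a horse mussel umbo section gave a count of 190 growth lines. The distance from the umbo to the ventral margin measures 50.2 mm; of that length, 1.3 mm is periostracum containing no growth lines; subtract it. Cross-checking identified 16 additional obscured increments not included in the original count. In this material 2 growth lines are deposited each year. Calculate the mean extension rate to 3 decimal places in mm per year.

0.475 mm per year

Correcting the raw count gives 190 + 16 = 206 true growth lines.
206 growth lines at 2 per year is 206 / 2 = 103 years.
The growth record spans 50.2 − 1.3 = 48.9 mm.
48.9 mm over 103 years gives 48.9 / 103 ≈ 0.475 mm per year.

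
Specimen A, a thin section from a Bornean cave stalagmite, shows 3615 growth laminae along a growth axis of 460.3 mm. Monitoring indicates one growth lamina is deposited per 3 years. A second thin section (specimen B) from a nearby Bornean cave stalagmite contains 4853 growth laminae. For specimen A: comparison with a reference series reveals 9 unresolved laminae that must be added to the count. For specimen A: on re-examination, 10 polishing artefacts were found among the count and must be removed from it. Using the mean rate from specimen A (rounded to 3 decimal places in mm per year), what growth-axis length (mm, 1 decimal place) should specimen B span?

Specimen A: adjusted count: 3615 − 10 + 9 = 3614 growth laminae.
Specimen A: 3614 growth laminae at 3 years each span 3614 × 3 = 10842 years.
A: Extension rate ≈ 460.3 / 10842 = 0.042 mm/yr.
Specimen B: at 3 years per growth lamina, 4853 × 3 = 14559 years. Length of B = 0.042 × 14559 = 611.5 mm.

611.5 mm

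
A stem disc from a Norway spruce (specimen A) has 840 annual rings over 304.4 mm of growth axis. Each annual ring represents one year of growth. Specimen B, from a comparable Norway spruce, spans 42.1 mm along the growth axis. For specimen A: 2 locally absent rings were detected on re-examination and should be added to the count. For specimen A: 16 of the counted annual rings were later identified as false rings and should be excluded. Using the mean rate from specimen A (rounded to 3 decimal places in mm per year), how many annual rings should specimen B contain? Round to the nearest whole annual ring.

Specimen A: true annual ring count = 840 − 16 + 2 = 826.
A: Mean rate = 304.4 mm / 826 years ≈ 0.369 mm/year.
B spans 42.1 / 0.369 = 114.09 years ≈ 114 annual rings.

114 annual rings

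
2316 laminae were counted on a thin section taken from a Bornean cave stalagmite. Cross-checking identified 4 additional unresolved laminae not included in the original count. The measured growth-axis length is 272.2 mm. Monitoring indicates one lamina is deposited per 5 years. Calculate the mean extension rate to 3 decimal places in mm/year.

0.023 mm/year

True lamina count = 2316 + 4 = 2320.
Multiplying by 5 years per lamina: 2320 × 5 = 11600 years.
272.2 mm over 11600 years gives 272.2 / 11600 ≈ 0.023 mm/year.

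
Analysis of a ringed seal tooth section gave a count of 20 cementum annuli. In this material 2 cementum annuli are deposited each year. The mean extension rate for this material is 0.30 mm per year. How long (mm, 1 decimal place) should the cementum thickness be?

3.0 mm

With 2 cementum annuli per year, 20 / 2 = 10 years.
Length ≈ 0.30 × 10 = 3.0 mm.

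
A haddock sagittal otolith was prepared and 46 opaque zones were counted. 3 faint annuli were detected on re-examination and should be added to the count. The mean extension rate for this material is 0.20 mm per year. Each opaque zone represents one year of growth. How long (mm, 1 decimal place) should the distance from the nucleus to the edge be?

Correcting the raw count gives 46 + 3 = 49 true opaque zones.
Length ≈ 0.20 × 49 = 9.8 mm.

9.8 mm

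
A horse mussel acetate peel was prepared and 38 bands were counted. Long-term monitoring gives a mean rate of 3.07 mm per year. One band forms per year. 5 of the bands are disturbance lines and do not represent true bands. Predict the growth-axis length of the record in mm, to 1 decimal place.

101.3 mm

Adjusted count: 38 − 5 = 33 bands.
Predicted length = 3.07 mm/year × 33 years = 101.3 mm.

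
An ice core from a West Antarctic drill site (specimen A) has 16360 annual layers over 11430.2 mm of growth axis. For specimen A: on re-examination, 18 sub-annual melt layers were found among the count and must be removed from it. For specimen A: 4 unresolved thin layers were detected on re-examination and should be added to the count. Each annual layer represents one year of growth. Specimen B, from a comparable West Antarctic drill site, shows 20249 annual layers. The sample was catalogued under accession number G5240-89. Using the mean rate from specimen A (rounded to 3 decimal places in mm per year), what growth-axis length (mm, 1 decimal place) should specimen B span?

Specimen A: true annual layer count = 16360 − 18 + 4 = 16346.
A: 11430.2 mm over 16346 years gives 11430.2 / 16346 ≈ 0.699 mm/yr.
Length of B = 0.699 × 20249 = 14154.1 mm.

14154.1 mm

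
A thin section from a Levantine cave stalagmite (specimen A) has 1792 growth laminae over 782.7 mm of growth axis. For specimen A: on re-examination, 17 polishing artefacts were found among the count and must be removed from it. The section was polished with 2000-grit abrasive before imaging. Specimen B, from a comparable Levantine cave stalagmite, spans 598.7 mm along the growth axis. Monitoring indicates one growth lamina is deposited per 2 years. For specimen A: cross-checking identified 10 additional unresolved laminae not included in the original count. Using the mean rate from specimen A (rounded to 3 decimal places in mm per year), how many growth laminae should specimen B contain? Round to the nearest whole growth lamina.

Specimen A: true growth lamina count = 1792 − 17 + 10 = 1785.
Specimen A: multiplying by 2 years per growth lamina: 1785 × 2 = 3570 years.
A: Extension rate ≈ 782.7 / 3570 = 0.219 mm per year.
Specimen B: 598.7 mm / 0.219 mm per year = 2733.79 years; at 2 years per growth lamina that is 2733.79 / 2 ≈ 1367 growth laminae.

1367 growth laminae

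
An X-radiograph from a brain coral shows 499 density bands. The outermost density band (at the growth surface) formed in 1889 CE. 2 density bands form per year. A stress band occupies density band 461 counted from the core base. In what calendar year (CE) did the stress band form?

1870 CE

499 − 461 = 38 density bands lie beyond the stress band toward the growth surface.
With 2 density bands per year, 38 / 2 = 19 years.
1889 − 19 = 1870 CE.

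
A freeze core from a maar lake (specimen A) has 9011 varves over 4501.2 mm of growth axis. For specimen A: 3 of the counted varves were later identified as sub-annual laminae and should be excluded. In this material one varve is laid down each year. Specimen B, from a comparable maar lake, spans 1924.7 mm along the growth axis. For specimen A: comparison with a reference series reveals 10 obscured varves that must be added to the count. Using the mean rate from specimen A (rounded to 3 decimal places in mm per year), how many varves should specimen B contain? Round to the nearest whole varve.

3857 varves

Specimen A: adjusted count: 9011 − 3 + 10 = 9018 varves.
A: 4501.2 mm over 9018 years gives 4501.2 / 9018 ≈ 0.499 mm/yr.
Specimen B: 1924.7 mm / 0.499 mm per year = 3857.11 years ≈ 3857 varves.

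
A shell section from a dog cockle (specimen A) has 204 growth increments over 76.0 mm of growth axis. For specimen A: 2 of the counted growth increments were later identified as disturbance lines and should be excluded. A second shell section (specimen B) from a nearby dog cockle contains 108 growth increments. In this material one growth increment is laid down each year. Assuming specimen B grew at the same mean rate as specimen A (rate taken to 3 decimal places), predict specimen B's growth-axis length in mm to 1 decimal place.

40.6 mm

Specimen A: correcting the raw count gives 204 − 2 = 202 true growth increments.
A: Mean rate = 76.0 mm / 202 years ≈ 0.376 mm/year.
For B, 0.376 mm/year × 108 years = 40.6 mm.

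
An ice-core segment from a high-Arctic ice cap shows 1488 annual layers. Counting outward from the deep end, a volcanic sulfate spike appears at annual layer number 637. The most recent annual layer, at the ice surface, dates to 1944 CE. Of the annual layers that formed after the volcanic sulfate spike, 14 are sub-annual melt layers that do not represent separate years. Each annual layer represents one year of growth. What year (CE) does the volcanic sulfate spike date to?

1107 CE

Between annual layer 637 and the ice surface there are 1488 − 637 = 851 annual layers.
Removing the 14 false annual layers leaves 851 − 14 = 837 true annual layers beyond the volcanic sulfate spike.
1944 − 837 = 1107 CE.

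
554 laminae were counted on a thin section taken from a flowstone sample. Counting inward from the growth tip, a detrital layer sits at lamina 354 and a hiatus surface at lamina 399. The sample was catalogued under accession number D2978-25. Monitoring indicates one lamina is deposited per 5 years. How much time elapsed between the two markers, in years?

399 − 354 = 45 laminae lie between the two events.
45 laminae at 5 years each span 45 × 5 = 225 years.

225 years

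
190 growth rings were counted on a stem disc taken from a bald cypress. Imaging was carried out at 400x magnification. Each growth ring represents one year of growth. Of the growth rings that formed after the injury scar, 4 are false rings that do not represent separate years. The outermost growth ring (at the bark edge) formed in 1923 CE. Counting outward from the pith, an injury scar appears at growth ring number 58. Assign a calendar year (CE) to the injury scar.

1795 CE

190 − 58 = 132 growth rings lie beyond the injury scar toward the bark edge.
Removing the 4 false growth rings leaves 132 − 4 = 128 true growth rings beyond the injury scar.
1923 − 128 = 1795 CE.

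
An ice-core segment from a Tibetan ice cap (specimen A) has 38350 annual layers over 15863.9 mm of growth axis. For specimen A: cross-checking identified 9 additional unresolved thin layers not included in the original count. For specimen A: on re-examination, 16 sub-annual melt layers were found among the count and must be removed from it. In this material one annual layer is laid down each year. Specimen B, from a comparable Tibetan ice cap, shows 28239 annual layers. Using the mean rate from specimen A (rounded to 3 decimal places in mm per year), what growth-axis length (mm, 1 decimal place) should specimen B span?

Specimen A: after corrections the count is 38350 − 16 + 9 = 38343 annual layers.
A: 15863.9 mm over 38343 years gives 15863.9 / 38343 ≈ 0.414 mm per year.
Length of B = 0.414 × 28239 = 11690.9 mm.

11690.9 mm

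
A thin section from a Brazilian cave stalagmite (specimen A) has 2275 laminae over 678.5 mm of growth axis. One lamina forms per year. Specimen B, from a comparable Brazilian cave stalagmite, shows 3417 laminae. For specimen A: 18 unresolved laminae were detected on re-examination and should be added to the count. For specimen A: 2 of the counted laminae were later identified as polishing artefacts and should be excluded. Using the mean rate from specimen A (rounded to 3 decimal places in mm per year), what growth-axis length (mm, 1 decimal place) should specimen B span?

1011.4 mm

Specimen A: correcting the raw count gives 2275 − 2 + 18 = 2291 true laminae.
A: Extension rate ≈ 678.5 / 2291 = 0.296 mm per year.
Length of B = 0.296 × 3417 = 1011.4 mm.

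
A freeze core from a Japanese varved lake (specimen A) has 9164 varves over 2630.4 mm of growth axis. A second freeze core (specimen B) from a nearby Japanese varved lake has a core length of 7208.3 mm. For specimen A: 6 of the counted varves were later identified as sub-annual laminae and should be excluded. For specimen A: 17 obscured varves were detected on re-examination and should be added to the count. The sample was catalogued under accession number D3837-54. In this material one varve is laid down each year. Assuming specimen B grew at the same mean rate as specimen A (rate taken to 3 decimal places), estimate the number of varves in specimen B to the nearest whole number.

Specimen A: adjusted count: 9164 − 6 + 17 = 9175 varves.
A: Mean rate = 2630.4 mm / 9175 years ≈ 0.287 mm/year.
For B, 7208.3 / 0.287 = 25116.03 years ≈ 25116 varves.

25116 varves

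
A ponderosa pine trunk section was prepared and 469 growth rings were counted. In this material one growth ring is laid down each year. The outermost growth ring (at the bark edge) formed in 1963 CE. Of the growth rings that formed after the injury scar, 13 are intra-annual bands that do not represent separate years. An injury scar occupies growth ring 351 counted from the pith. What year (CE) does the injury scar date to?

1858 CE

469 − 351 = 118 growth rings lie beyond the injury scar toward the bark edge.
Removing the 13 false growth rings leaves 118 − 13 = 105 true growth rings beyond the injury scar.
The growth ring at the bark edge is 1963 CE, so the injury scar dates to 1963 − 105 = 1858 CE.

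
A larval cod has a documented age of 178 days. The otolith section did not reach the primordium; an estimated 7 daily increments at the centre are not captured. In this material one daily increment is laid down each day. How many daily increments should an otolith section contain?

171 daily increments

Expected daily increments over 178 days: 178.
178 − 7 missed = 171 daily increments expected in the prepared section.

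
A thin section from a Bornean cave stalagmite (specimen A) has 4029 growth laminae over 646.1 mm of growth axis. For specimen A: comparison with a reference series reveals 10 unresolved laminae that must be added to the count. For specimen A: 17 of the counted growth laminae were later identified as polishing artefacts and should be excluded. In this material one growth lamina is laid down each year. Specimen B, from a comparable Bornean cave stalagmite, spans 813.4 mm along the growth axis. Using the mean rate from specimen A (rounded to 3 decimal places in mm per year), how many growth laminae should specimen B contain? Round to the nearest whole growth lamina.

Specimen A: adjusted count: 4029 − 17 + 10 = 4022 growth laminae.
A: Mean rate = 646.1 mm / 4022 years ≈ 0.161 mm/year.
For B, 813.4 / 0.161 = 5052.17 years ≈ 5052 growth laminae.

5052 growth laminae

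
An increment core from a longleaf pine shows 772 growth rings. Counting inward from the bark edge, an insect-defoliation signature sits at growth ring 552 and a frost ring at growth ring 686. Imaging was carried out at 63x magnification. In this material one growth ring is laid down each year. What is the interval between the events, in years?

686 − 552 = 134 growth rings lie between the two events.
One growth ring per year makes the interval 134 years.

134 years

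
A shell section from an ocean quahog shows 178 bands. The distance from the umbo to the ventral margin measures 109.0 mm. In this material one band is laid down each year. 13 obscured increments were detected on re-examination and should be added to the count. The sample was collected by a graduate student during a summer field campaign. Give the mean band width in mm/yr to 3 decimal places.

After corrections the count is 178 + 13 = 191 bands.
Mean rate = 109.0 mm / 191 years ≈ 0.571 mm/yr.

0.571 mm/yr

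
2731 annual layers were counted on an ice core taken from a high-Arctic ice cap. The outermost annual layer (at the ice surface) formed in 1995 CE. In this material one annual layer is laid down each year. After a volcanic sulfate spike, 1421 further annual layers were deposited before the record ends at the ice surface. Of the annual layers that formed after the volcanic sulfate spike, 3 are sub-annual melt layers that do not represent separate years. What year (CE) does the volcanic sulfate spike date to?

577 CE

1421 annual layers formed after the volcanic sulfate spike.
Removing the 3 false annual layers leaves 1421 − 3 = 1418 true annual layers beyond the volcanic sulfate spike.
The annual layer at the ice surface is 1995 CE, so the volcanic sulfate spike dates to 1995 − 1418 = 577 CE.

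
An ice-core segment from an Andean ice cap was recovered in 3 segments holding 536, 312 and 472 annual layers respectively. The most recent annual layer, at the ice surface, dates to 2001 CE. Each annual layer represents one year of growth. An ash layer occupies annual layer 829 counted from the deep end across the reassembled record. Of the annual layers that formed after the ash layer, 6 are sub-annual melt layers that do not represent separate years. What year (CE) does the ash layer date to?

1516 CE

Total annual layers = 536 + 312 + 472 = 1320.
The ash layer sits at annual layer 829 from the deep end, so 1320 − 829 = 491 annual layers formed after it.
Excluding 6 false annual layers: 491 − 6 = 485.
The annual layer at the ice surface is 2001 CE, so the ash layer dates to 2001 − 485 = 1516 CE.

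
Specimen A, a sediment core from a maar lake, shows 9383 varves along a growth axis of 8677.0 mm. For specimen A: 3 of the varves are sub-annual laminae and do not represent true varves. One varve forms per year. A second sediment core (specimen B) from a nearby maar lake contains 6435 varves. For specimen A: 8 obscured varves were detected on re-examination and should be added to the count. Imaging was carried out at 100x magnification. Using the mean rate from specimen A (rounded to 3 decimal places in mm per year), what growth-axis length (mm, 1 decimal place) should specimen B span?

5945.9 mm

Specimen A: after corrections the count is 9383 − 3 + 8 = 9388 varves.
A: 8677.0 mm over 9388 years gives 8677.0 / 9388 ≈ 0.924 mm per year.
For B, 0.924 mm/year × 6435 years = 5945.9 mm.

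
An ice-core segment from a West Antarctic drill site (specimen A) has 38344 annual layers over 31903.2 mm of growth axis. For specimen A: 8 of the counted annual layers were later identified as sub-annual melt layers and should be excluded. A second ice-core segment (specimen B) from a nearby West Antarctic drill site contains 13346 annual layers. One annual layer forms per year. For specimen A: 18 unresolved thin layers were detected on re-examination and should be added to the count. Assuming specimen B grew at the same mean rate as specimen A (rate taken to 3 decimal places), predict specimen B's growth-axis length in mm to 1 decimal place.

11103.9 mm

Specimen A: true annual layer count = 38344 − 8 + 18 = 38354.
A: 31903.2 mm over 38354 years gives 31903.2 / 38354 ≈ 0.832 mm/yr.
B's length ≈ 0.832 × 13346 = 11103.9 mm.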